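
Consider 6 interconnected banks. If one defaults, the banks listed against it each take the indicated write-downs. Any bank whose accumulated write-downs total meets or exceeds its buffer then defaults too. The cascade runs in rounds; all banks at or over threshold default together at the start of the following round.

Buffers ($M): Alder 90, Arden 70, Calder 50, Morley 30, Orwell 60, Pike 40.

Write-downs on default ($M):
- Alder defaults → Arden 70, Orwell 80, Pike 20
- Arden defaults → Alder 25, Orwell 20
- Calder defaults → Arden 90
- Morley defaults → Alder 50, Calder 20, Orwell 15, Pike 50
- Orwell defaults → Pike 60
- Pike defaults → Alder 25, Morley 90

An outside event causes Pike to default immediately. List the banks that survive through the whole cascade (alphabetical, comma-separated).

Alder, Arden, Calder, Orwell

Round 1 — Pike defaults (initial).
  Alder: +25 → 25 < 90
  Morley: +90 → 90 ≥ 30
Round 2 — Morley defaults.
  Alder: +50 → 75 < 90
  Calder: +20 → 20 < 50
  Orwell: +15 → 15 < 60
No further defaults.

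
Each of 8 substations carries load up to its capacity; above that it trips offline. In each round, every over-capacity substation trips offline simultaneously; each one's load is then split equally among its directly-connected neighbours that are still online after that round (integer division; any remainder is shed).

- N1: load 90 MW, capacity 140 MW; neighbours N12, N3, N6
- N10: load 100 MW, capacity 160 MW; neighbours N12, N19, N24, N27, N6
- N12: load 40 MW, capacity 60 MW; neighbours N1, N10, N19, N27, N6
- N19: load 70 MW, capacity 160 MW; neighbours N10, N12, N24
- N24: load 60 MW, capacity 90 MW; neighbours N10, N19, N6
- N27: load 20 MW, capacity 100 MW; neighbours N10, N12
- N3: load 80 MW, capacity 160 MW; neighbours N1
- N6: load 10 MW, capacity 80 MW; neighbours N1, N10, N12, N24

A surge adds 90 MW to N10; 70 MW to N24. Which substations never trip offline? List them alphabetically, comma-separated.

Round 1 — N10 at 190 > 160; N24 at 130 > 90. N10, N24 trip offline.
  N10 sheds 190 MW to N12, N19, N27, N6: 47 each (2 lost).
    N12: 40+47 = 87 > 60
    N19: 70+47 = 117 ≤ 160
    N27: 20+47 = 67 ≤ 100
    N6: 10+47 = 57 ≤ 80
  N24 sheds 130 MW to N19, N6: 65 each.
    N19: 117+65 = 182 > 160
    N6: 57+65 = 122 > 80
Round 2 — N12, N19, N6 trip offline.
  N12 sheds 87 MW to N1, N27: 43 each (1 lost).
    N1: 90+43 = 133 ≤ 140
    N27: 67+43 = 110 > 100
  N19 sheds 182 MW: no online neighbours, lost.
  N6 sheds 122 MW to N1: 122 each.
    N1: 133+122 = 255 > 140
Round 3 — N1, N27 trip offline.
  N1 sheds 255 MW to N3: 255 each.
    N3: 80+255 = 335 > 160
  N27 sheds 110 MW: no online neighbours, lost.
Round 4 — N3 trips offline.
  N3 sheds 335 MW: no online neighbours, lost.
No further trips.

none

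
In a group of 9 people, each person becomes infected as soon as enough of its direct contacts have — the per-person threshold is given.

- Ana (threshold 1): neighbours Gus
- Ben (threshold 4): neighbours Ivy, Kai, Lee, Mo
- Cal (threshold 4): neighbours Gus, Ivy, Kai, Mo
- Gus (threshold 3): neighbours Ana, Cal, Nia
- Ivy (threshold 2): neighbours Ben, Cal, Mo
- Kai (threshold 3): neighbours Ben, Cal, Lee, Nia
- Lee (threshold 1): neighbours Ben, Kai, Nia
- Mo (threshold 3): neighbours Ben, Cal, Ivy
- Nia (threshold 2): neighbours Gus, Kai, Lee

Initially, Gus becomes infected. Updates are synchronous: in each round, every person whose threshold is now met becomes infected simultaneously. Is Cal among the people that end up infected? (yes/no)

no

Round 1 — Gus becomes infected (initial).
Round 2 — checking thresholds:
  Ana: 1 of 1 neighbours ≥ 1, becomes infected.
  Cal: 1 of 4 neighbours < 4, holds.
  Nia: 1 of 3 neighbours < 2, holds.
Round 3 — no new infections; cascade stops.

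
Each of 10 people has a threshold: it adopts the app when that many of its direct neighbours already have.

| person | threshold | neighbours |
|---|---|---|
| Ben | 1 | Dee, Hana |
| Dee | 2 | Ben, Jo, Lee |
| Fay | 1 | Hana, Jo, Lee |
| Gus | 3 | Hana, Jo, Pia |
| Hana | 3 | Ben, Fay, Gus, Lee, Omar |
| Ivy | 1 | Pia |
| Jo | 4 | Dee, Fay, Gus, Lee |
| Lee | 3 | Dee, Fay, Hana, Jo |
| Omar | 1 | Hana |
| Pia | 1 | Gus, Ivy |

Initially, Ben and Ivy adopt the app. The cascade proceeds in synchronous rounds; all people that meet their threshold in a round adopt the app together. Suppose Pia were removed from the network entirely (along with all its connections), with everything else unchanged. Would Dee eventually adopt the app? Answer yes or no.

no

With Pia removed:
Round 1 — Ben, Ivy adopt the app (initial).
Round 2 — no new adoptions; cascade stops.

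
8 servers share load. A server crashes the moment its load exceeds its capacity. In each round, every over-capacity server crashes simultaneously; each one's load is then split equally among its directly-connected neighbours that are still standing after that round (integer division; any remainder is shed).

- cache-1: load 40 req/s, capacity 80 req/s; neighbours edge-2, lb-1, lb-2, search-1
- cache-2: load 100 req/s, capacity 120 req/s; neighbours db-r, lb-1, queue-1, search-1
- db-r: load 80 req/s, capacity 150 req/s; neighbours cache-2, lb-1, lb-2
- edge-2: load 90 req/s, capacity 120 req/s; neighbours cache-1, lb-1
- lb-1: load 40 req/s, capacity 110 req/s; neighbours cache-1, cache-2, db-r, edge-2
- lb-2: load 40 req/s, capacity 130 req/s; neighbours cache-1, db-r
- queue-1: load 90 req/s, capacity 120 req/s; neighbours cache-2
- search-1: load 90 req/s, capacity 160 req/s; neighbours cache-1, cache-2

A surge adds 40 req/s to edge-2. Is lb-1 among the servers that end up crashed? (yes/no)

Round 1 — edge-2 at 130 > 120. edge-2 crashes.
  edge-2 sheds 130 req/s to cache-1, lb-1: 65 each.
    cache-1: 40+65 = 105 > 80
    lb-1: 40+65 = 105 ≤ 110
Round 2 — cache-1 crashes.
  cache-1 sheds 105 req/s to lb-1, lb-2, search-1: 35 each.
    lb-1: 105+35 = 140 > 110
    lb-2: 40+35 = 75 ≤ 130
    search-1: 90+35 = 125 ≤ 160
Round 3 — lb-1 crashes.
  lb-1 sheds 140 req/s to cache-2, db-r: 70 each.
    cache-2: 100+70 = 170 > 120
    db-r: 80+70 = 150 ≤ 150
Round 4 — cache-2 crashes.
  cache-2 sheds 170 req/s to db-r, queue-1, search-1: 56 each (2 lost).
    db-r: 150+56 = 206 > 150
    queue-1: 90+56 = 146 > 120
    search-1: 125+56 = 181 > 160
Round 5 — db-r, queue-1, search-1 crash.
  db-r sheds 206 req/s to lb-2: 206 each.
    lb-2: 75+206 = 281 > 130
  queue-1 sheds 146 req/s: no online neighbours, lost.
  search-1 sheds 181 req/s: no online neighbours, lost.
Round 6 — lb-2 crashes.
  lb-2 sheds 281 req/s: no online neighbours, lost.
No further crashes.

yes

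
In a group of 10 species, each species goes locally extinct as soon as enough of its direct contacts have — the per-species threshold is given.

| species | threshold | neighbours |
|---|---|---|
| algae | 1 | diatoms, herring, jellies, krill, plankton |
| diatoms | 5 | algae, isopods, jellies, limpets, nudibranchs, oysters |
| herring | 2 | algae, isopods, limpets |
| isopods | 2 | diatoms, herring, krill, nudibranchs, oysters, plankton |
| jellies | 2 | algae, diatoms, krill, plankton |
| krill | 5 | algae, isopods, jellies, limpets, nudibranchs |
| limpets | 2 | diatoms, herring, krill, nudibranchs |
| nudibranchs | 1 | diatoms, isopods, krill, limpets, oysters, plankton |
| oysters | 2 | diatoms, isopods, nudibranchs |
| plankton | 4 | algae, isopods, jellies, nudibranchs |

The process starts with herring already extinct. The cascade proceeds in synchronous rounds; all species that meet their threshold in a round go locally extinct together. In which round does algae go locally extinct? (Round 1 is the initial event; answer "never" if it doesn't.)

2

Round 1 — herring goes locally extinct (initial).
Round 2 — checking thresholds:
  algae: 1 of 5 neighbours ≥ 1, goes locally extinct.
  isopods: 1 of 6 neighbours < 2, holds.
  limpets: 1 of 4 neighbours < 2, holds.
Round 3 — no new extinctions; cascade stops.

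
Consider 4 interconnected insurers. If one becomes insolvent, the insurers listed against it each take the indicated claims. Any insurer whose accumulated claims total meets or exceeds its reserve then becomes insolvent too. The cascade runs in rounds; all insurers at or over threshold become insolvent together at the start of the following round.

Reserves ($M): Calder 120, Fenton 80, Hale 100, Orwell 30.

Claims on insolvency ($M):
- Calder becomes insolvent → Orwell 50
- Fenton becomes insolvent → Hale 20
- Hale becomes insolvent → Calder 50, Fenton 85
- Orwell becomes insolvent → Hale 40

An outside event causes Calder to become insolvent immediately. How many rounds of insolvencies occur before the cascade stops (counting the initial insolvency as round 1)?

2

Round 1 — Calder becomes insolvent (initial).
  Orwell: +50 → 50 ≥ 30
Round 2 — Orwell becomes insolvent.
  Hale: +40 → 40 < 100
No further insolvencies.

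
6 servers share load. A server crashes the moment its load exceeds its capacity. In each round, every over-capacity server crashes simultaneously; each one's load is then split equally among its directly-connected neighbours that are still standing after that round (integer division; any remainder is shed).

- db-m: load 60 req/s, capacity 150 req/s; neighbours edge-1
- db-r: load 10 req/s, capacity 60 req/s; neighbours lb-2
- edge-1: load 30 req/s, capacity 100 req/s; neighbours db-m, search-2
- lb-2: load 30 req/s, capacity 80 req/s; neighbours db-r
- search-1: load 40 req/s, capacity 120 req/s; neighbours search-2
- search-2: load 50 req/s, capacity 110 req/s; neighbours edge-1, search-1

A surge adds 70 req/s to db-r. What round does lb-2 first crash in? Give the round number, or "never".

Round 1 — db-r at 80 > 60. db-r crashes.
  db-r sheds 80 req/s to lb-2: 80 each.
    lb-2: 30+80 = 110 > 80
Round 2 — lb-2 crashes.
  lb-2 sheds 110 req/s: no online neighbours, lost.
No further crashes.

2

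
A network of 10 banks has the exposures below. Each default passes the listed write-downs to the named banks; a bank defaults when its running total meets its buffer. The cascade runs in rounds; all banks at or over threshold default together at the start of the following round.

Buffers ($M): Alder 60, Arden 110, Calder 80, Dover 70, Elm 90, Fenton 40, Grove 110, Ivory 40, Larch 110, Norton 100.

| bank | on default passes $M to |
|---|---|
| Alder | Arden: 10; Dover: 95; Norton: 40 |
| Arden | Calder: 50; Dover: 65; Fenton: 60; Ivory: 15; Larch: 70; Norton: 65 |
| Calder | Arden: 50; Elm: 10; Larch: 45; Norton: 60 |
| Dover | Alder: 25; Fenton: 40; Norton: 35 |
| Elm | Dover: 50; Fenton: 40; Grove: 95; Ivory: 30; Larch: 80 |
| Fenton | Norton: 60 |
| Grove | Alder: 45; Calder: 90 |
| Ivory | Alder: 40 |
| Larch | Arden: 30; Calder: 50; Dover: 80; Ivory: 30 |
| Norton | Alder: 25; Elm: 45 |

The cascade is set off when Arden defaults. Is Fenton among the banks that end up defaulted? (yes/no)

yes

Round 1 — Arden defaults (initial).
  Calder: +50 → 50 < 80
  Dover: +65 → 65 < 70
  Fenton: +60 → 60 ≥ 40
  Ivory: +15 → 15 < 40
  Larch: +70 → 70 < 110
  Norton: +65 → 65 < 100
Round 2 — Fenton defaults.
  Norton: +60 → 125 ≥ 100
Round 3 — Norton defaults.
  Alder: +25 → 25 < 60
  Elm: +45 → 45 < 90
No further defaults.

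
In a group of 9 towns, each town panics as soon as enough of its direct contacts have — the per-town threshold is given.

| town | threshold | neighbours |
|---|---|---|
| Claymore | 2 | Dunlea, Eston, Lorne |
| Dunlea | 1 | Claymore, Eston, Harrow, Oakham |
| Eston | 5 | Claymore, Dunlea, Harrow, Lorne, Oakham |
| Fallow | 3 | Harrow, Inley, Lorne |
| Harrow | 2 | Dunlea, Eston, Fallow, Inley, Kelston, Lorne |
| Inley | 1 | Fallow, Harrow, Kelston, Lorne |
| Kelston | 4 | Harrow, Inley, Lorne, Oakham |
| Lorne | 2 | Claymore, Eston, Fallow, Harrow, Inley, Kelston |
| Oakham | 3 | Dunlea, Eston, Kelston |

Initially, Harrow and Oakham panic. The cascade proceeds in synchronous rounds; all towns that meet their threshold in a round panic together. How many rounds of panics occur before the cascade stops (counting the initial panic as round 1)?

Round 1 — Harrow, Oakham panic (initial).
Round 2 — checking thresholds:
  Dunlea: 2 of 4 neighbours ≥ 1, panics.
  Eston: 2 of 5 neighbours < 5, not yet.
  Fallow: 1 of 3 neighbours < 3, not yet.
  Inley: 1 of 4 neighbours ≥ 1, panics.
  Kelston: 2 of 4 neighbours < 4, not yet.
  Lorne: 1 of 6 neighbours < 2, not yet.
Round 3 — checking thresholds:
  Claymore: 1 of 3 neighbours < 2, not yet.
  Eston: 3 of 5 neighbours < 5, not yet.
  Fallow: 2 of 3 neighbours < 3, not yet.
  Kelston: 3 of 4 neighbours < 4, not yet.
  Lorne: 2 of 6 neighbours ≥ 2, panics.
Round 4 — checking thresholds:
  Claymore: 2 of 3 neighbours ≥ 2, panics.
  Eston: 4 of 5 neighbours < 5, not yet.
  Fallow: 3 of 3 neighbours ≥ 3, panics.
  Kelston: 4 of 4 neighbours ≥ 4, panics.
Round 5 — checking thresholds:
  Eston: 5 of 5 neighbours ≥ 5, panics.
Round 6 — no new panics; cascade stops.

5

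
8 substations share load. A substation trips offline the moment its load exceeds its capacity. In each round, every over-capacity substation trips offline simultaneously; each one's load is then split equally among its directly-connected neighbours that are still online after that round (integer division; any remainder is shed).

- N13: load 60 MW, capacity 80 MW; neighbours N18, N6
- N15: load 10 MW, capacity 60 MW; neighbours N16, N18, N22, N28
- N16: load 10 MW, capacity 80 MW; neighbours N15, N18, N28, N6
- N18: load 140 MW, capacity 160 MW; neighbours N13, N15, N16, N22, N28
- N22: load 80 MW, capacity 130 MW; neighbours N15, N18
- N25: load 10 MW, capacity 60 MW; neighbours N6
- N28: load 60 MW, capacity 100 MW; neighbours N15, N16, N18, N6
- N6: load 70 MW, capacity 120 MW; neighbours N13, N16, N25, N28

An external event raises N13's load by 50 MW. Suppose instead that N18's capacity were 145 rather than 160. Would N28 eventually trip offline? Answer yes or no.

yes

With N18's capacity at 145:
Round 1 — N13 at 110 > 80. N13 trips offline.
  N13 sheds 110 MW to N18, N6: 55 each.
    N18: 140+55 = 195 > 145
    N6: 70+55 = 125 > 120
Round 2 — N18, N6 trip offline.
  N18 sheds 195 MW to N15, N16, N22, N28: 48 each (3 lost).
    N15: 10+48 = 58 ≤ 60
    N16: 10+48 = 58 ≤ 80
    N22: 80+48 = 128 ≤ 130
    N28: 60+48 = 108 > 100
  N6 sheds 125 MW to N16, N25, N28: 41 each (2 lost).
    N16: 58+41 = 99 > 80
    N25: 10+41 = 51 ≤ 60
    N28: 108+41 = 149 > 100
Round 3 — N16, N28 trip offline.
  N16 sheds 99 MW to N15: 99 each.
    N15: 58+99 = 157 > 60
  N28 sheds 149 MW to N15: 149 each.
    N15: 157+149 = 306 > 60
Round 4 — N15 trips offline.
  N15 sheds 306 MW to N22: 306 each.
    N22: 128+306 = 434 > 130
Round 5 — N22 trips offline.
  N22 sheds 434 MW: no online neighbours, lost.
No further trips.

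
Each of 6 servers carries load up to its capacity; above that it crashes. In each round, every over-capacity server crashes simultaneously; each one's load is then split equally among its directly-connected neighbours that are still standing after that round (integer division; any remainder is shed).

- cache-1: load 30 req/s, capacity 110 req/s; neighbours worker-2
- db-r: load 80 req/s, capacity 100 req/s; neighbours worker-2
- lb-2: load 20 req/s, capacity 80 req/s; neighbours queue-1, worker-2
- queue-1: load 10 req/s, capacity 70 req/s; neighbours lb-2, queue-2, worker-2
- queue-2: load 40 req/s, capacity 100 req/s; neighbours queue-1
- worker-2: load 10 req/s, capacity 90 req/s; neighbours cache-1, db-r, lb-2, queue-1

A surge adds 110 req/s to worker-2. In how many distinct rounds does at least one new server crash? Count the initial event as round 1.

Round 1 — worker-2 at 120 > 90. worker-2 crashes.
  worker-2 sheds 120 req/s to cache-1, db-r, lb-2, queue-1: 30 each.
    cache-1: 30+30 = 60 ≤ 110
    db-r: 80+30 = 110 > 100
    lb-2: 20+30 = 50 ≤ 80
    queue-1: 10+30 = 40 ≤ 70
Round 2 — db-r crashes.
  db-r sheds 110 req/s: no online neighbours, lost.
No further crashes.

2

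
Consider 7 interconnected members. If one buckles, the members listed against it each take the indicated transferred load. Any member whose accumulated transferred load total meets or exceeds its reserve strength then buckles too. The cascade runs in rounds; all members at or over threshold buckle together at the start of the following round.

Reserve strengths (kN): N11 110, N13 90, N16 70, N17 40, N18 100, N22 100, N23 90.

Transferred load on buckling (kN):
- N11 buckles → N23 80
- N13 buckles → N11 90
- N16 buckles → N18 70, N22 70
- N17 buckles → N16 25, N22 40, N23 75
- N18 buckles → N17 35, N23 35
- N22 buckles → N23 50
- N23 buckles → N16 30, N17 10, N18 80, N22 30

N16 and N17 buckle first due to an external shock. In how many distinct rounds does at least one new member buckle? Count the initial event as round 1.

4

Round 1 — N16, N17 buckle (initial).
  N18: +70 → 70 < 100
  N22: +70+40 → 110 ≥ 100
  N23: +75 → 75 < 90
Round 2 — N22 buckles.
  N23: +50 → 125 ≥ 90
Round 3 — N23 buckles.
  N18: +80 → 150 ≥ 100
Round 4 — N18 buckles.
No further bucklings.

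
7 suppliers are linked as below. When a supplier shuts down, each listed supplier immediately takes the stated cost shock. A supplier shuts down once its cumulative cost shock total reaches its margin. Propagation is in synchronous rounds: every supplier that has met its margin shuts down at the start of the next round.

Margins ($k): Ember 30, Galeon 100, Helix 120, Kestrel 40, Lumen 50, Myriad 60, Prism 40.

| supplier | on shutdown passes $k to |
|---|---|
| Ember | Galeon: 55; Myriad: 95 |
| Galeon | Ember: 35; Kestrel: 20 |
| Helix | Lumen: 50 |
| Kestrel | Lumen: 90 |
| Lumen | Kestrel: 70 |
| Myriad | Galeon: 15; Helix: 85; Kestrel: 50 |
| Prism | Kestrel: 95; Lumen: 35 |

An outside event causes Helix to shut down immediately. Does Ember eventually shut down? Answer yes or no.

Round 1 — Helix shuts down (initial).
  Lumen: +50 → 50 ≥ 50
Round 2 — Lumen shuts down.
  Kestrel: +70 → 70 ≥ 40
Round 3 — Kestrel shuts down.
No further shutdowns.

no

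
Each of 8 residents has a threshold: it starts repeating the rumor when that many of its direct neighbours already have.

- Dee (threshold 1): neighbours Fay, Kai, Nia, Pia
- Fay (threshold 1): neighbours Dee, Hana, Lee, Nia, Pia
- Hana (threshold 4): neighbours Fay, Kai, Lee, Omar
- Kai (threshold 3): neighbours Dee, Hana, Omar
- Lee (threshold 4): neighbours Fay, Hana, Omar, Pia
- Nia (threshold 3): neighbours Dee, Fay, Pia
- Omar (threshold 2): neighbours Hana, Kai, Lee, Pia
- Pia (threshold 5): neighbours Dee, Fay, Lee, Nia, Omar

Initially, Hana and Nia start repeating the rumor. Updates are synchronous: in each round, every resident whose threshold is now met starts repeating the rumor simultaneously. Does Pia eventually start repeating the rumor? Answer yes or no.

Round 1 — Hana, Nia start repeating the rumor (initial).
Round 2 — checking thresholds:
  Dee: 1 of 4 neighbours ≥ 1, starts repeating the rumor.
  Fay: 2 of 5 neighbours ≥ 1, starts repeating the rumor.
  Kai: 1 of 3 neighbours < 3, below threshold.
  Lee: 1 of 4 neighbours < 4, below threshold.
  Omar: 1 of 4 neighbours < 2, below threshold.
  Pia: 1 of 5 neighbours < 5, below threshold.
Round 3 — no new spreads; cascade stops.

no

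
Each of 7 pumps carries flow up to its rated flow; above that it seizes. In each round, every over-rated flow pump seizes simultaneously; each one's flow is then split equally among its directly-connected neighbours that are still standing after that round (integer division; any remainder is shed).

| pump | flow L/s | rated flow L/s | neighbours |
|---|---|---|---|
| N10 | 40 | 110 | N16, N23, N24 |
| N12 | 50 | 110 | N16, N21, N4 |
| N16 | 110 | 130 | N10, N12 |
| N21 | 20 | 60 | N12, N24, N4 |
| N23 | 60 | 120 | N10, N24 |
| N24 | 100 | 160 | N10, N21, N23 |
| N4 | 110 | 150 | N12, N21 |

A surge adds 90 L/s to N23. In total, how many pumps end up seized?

7

Round 1 — N23 at 150 > 120. N23 seizes.
  N23 sheds 150 L/s to N10, N24: 75 each.
    N10: 40+75 = 115 > 110
    N24: 100+75 = 175 > 160
Round 2 — N10, N24 seize.
  N10 sheds 115 L/s to N16: 115 each.
    N16: 110+115 = 225 > 130
  N24 sheds 175 L/s to N21: 175 each.
    N21: 20+175 = 195 > 60
Round 3 — N16, N21 seize.
  N16 sheds 225 L/s to N12: 225 each.
    N12: 50+225 = 275 > 110
  N21 sheds 195 L/s to N12, N4: 97 each (1 lost).
    N12: 275+97 = 372 > 110
    N4: 110+97 = 207 > 150
Round 4 — N12, N4 seize.
  N12 sheds 372 L/s: no online neighbours, lost.
  N4 sheds 207 L/s: no online neighbours, lost.
No further seizures.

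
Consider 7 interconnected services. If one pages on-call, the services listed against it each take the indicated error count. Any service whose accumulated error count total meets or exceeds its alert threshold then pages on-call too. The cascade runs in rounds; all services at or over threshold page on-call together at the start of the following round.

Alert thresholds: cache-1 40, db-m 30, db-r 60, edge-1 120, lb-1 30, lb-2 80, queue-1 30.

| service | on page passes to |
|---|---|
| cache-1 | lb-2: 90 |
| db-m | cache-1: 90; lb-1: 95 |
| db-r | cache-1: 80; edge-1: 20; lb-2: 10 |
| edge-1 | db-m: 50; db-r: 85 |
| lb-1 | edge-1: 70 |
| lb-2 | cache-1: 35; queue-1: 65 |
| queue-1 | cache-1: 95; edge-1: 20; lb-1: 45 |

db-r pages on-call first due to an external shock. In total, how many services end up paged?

5

Round 1 — db-r pages on-call (initial).
  cache-1: +80 → 80 ≥ 40
  edge-1: +20 → 20 < 120
  lb-2: +10 → 10 < 80
Round 2 — cache-1 pages on-call.
  lb-2: +90 → 100 ≥ 80
Round 3 — lb-2 pages on-call.
  queue-1: +65 → 65 ≥ 30
Round 4 — queue-1 pages on-call.
  edge-1: +20 → 40 < 120
  lb-1: +45 → 45 ≥ 30
Round 5 — lb-1 pages on-call.
  edge-1: +70 → 110 < 120
No further pages.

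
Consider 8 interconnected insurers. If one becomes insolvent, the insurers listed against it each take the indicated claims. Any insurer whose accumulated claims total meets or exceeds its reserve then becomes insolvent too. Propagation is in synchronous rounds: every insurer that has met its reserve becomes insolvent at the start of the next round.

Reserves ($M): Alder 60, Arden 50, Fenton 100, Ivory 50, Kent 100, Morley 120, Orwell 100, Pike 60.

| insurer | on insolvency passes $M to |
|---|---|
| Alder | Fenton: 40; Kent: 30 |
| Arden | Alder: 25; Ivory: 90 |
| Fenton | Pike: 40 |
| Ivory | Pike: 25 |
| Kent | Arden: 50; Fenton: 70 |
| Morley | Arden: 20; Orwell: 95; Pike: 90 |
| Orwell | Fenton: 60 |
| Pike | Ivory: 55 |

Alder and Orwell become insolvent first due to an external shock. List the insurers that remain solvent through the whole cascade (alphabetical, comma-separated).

Round 1 — Alder, Orwell become insolvent (initial).
  Fenton: +40+60 → 100 ≥ 100
  Kent: +30 → 30 < 100
Round 2 — Fenton becomes insolvent.
  Pike: +40 → 40 < 60
No further insolvencies.

Arden, Ivory, Kent, Morley, Pike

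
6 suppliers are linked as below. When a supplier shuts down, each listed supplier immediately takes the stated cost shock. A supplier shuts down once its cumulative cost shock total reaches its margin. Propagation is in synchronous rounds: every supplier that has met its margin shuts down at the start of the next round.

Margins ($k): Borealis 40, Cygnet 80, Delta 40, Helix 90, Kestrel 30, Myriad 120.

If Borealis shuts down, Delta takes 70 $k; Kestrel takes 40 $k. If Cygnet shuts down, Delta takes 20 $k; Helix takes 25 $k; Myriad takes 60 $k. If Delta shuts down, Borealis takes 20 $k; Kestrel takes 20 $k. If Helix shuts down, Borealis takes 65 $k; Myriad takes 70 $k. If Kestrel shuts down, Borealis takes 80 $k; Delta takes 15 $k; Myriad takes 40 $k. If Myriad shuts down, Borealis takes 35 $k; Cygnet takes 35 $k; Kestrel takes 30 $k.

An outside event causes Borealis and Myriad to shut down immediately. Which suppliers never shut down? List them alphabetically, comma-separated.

Round 1 — Borealis, Myriad shut down (initial).
  Cygnet: +35 → 35 < 80
  Delta: +70 → 70 ≥ 40
  Kestrel: +40+30 → 70 ≥ 30
Round 2 — Delta, Kestrel shut down.
No further shutdowns.

Cygnet, Helix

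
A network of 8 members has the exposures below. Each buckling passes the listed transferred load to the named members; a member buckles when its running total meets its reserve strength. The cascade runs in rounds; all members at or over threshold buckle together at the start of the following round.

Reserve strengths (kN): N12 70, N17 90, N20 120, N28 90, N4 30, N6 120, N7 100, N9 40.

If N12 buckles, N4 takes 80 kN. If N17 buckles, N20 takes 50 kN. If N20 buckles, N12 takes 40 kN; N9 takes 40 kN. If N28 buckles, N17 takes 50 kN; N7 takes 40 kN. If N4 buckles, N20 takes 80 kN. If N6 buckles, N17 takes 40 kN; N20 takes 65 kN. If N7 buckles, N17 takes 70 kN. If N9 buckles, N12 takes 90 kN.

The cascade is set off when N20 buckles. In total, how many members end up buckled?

Round 1 — N20 buckles (initial).
  N12: +40 → 40 < 70
  N9: +40 → 40 ≥ 40
Round 2 — N9 buckles.
  N12: +90 → 130 ≥ 70
Round 3 — N12 buckles.
  N4: +80 → 80 ≥ 30
Round 4 — N4 buckles.
No further bucklings.

4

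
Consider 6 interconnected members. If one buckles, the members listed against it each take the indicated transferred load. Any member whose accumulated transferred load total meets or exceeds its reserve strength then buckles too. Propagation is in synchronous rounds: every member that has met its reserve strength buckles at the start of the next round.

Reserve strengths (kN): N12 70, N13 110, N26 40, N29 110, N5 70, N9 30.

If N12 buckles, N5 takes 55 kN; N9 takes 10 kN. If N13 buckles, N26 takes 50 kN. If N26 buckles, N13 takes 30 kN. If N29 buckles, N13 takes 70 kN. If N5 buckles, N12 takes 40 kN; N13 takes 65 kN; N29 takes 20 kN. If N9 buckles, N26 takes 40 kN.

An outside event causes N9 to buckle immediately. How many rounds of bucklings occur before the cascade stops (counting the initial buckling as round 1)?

2

Round 1 — N9 buckles (initial).
  N26: +40 → 40 ≥ 40
Round 2 — N26 buckles.
  N13: +30 → 30 < 110
No further bucklings.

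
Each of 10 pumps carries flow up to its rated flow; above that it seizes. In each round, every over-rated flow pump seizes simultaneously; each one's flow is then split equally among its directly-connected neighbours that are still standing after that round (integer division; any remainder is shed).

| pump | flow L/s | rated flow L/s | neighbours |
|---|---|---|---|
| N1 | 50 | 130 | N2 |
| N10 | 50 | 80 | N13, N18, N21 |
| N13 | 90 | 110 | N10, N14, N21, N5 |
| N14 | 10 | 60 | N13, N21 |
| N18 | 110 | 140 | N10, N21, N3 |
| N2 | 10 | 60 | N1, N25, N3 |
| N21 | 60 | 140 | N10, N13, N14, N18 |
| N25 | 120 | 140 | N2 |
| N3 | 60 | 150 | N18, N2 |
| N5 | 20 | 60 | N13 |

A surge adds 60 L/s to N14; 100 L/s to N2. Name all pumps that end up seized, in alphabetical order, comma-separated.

Round 1 — N14 at 70 > 60; N2 at 110 > 60. N14, N2 seize.
  N14 sheds 70 L/s to N13, N21: 35 each.
    N13: 90+35 = 125 > 110
    N21: 60+35 = 95 ≤ 140
  N2 sheds 110 L/s to N1, N25, N3: 36 each (2 lost).
    N1: 50+36 = 86 ≤ 130
    N25: 120+36 = 156 > 140
    N3: 60+36 = 96 ≤ 150
Round 2 — N13, N25 seize.
  N13 sheds 125 L/s to N10, N21, N5: 41 each (2 lost).
    N10: 50+41 = 91 > 80
    N21: 95+41 = 136 ≤ 140
    N5: 20+41 = 61 > 60
  N25 sheds 156 L/s: no online neighbours, lost.
Round 3 — N10, N5 seize.
  N10 sheds 91 L/s to N18, N21: 45 each (1 lost).
    N18: 110+45 = 155 > 140
    N21: 136+45 = 181 > 140
  N5 sheds 61 L/s: no online neighbours, lost.
Round 4 — N18, N21 seize.
  N18 sheds 155 L/s to N3: 155 each.
    N3: 96+155 = 251 > 150
  N21 sheds 181 L/s: no online neighbours, lost.
Round 5 — N3 seizes.
  N3 sheds 251 L/s: no online neighbours, lost.
No further seizures.

N10, N13, N14, N18, N2, N21, N25, N3, N5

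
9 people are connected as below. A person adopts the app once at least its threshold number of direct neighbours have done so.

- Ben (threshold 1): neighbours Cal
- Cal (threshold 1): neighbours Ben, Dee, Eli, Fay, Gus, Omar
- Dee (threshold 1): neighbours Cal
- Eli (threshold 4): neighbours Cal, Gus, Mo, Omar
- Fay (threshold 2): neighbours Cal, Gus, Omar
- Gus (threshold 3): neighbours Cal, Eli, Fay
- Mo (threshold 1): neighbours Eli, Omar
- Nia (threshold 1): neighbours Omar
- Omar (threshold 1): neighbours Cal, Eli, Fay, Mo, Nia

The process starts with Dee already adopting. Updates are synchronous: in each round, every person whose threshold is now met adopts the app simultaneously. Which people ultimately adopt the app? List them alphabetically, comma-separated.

Round 1 — Dee adopts the app (initial).
Round 2 — checking thresholds:
  Cal: 1 of 6 neighbours ≥ 1, adopts the app.
Round 3 — checking thresholds:
  Ben: 1 of 1 neighbours ≥ 1, adopts the app.
  Eli: 1 of 4 neighbours < 4, holds.
  Fay: 1 of 3 neighbours < 2, holds.
  Gus: 1 of 3 neighbours < 3, holds.
  Omar: 1 of 5 neighbours ≥ 1, adopts the app.
Round 4 — checking thresholds:
  Eli: 2 of 4 neighbours < 4, holds.
  Fay: 2 of 3 neighbours ≥ 2, adopts the app.
  Gus: 1 of 3 neighbours < 3, holds.
  Mo: 1 of 2 neighbours ≥ 1, adopts the app.
  Nia: 1 of 1 neighbours ≥ 1, adopts the app.
Round 5 — no new adoptions; cascade stops.

Ben, Cal, Dee, Fay, Mo, Nia, Omar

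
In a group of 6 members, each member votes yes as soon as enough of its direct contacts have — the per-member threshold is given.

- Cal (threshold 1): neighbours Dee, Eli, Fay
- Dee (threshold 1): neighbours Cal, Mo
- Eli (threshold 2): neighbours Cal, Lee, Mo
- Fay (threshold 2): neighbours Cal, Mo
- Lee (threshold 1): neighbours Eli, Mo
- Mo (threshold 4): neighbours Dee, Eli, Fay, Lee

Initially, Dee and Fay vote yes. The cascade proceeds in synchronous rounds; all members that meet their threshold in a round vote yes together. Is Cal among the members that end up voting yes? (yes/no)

yes

Round 1 — Dee, Fay vote yes (initial).
Round 2 — checking thresholds:
  Cal: 2 of 3 neighbours ≥ 1, votes yes.
  Mo: 2 of 4 neighbours < 4, holds.
Round 3 — no new yes votes; cascade stops.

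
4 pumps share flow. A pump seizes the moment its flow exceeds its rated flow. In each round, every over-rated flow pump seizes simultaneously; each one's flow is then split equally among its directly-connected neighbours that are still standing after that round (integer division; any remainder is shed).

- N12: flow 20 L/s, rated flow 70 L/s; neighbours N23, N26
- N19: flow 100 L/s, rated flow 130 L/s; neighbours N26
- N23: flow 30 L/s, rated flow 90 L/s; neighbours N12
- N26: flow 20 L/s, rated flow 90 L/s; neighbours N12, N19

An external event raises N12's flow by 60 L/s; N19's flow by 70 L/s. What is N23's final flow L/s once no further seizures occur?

Round 1 — N12 at 80 > 70; N19 at 170 > 130. N12, N19 seize.
  N12 sheds 80 L/s to N23, N26: 40 each.
    N23: 30+40 = 70 ≤ 90
    N26: 20+40 = 60 ≤ 90
  N19 sheds 170 L/s to N26: 170 each.
    N26: 60+170 = 230 > 90
Round 2 — N26 seizes.
  N26 sheds 230 L/s: no online neighbours, lost.
No further seizures.

70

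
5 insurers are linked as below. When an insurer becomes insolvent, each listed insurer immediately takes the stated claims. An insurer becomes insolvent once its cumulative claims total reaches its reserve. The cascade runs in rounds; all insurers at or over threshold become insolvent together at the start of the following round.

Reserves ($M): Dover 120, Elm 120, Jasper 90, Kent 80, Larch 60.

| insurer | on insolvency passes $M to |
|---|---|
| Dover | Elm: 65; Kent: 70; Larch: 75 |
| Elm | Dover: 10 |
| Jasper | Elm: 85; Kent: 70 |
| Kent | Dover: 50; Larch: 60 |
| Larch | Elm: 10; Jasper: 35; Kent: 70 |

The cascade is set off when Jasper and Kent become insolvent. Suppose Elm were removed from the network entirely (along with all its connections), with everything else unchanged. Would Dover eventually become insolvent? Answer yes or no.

no

With Elm removed:
Round 1 — Jasper, Kent become insolvent (initial).
  Dover: +50 → 50 < 120
  Larch: +60 → 60 ≥ 60
Round 2 — Larch becomes insolvent.
No further insolvencies.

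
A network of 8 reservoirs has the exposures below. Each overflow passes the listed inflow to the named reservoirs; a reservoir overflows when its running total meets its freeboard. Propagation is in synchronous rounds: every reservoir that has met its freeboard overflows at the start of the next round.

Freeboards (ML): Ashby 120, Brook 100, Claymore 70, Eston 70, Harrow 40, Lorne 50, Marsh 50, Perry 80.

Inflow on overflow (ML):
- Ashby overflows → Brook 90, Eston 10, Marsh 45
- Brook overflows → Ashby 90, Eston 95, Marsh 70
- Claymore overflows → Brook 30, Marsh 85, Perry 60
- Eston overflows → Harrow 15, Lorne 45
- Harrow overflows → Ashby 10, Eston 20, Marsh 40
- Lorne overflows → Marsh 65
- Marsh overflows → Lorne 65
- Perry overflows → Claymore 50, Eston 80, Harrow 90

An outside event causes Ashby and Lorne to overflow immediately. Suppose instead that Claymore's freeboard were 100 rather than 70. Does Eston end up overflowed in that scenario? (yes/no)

With Claymore's freeboard at 100:
Round 1 — Ashby, Lorne overflow (initial).
  Brook: +90 → 90 < 100
  Eston: +10 → 10 < 70
  Marsh: +45+65 → 110 ≥ 50
Round 2 — Marsh overflows.
No further overflows.

no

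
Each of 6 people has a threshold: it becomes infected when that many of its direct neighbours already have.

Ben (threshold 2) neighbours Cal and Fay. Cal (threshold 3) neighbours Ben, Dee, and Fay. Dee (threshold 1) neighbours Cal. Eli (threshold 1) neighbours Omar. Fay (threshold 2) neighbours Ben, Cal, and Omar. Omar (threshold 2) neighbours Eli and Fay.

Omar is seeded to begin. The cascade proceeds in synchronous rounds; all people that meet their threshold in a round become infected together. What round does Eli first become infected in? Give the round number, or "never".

Round 1 — Omar becomes infected (initial).
Round 2 — checking thresholds:
  Eli: 1 of 1 neighbours ≥ 1, becomes infected.
  Fay: 1 of 3 neighbours < 2, holds.
Round 3 — no new infections; cascade stops.

2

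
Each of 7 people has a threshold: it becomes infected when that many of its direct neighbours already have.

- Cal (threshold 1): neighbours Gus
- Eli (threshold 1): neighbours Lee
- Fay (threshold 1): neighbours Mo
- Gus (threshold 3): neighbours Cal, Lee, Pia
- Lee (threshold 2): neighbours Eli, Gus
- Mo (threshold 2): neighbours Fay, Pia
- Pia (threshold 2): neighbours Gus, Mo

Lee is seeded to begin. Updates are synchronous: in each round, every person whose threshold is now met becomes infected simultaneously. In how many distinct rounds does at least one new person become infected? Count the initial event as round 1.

2

Round 1 — Lee becomes infected (initial).
Round 2 — checking thresholds:
  Eli: 1 of 1 neighbours ≥ 1, becomes infected.
  Gus: 1 of 3 neighbours < 3, holds.
Round 3 — no new infections; cascade stops.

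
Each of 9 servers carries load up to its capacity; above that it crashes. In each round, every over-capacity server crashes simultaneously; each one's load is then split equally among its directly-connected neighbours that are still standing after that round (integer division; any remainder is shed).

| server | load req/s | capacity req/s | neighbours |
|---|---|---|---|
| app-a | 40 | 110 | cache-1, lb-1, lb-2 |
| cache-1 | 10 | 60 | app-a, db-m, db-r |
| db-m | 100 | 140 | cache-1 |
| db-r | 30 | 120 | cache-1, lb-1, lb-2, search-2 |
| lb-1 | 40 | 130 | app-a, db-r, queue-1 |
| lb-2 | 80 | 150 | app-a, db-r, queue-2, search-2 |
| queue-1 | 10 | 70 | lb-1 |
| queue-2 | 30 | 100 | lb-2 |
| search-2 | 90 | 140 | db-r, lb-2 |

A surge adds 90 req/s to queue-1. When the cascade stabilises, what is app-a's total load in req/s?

Round 1 — queue-1 at 100 > 70. queue-1 crashes.
  queue-1 sheds 100 req/s to lb-1: 100 each.
    lb-1: 40+100 = 140 > 130
Round 2 — lb-1 crashes.
  lb-1 sheds 140 req/s to app-a, db-r: 70 each.
    app-a: 40+70 = 110 ≤ 110
    db-r: 30+70 = 100 ≤ 120
No further crashes.

110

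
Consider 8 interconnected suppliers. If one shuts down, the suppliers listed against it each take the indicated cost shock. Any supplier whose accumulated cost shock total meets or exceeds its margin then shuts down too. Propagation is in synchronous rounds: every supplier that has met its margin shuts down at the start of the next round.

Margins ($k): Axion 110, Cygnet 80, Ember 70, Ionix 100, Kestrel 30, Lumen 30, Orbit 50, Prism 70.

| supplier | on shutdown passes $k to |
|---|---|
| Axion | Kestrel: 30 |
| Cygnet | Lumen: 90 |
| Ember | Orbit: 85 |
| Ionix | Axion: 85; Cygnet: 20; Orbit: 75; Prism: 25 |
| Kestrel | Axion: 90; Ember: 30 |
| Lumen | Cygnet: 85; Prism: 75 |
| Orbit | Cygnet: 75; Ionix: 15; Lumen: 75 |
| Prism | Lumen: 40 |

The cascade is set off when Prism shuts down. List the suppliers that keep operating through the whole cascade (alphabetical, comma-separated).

Round 1 — Prism shuts down (initial).
  Lumen: +40 → 40 ≥ 30
Round 2 — Lumen shuts down.
  Cygnet: +85 → 85 ≥ 80
Round 3 — Cygnet shuts down.
No further shutdowns.

Axion, Ember, Ionix, Kestrel, Orbit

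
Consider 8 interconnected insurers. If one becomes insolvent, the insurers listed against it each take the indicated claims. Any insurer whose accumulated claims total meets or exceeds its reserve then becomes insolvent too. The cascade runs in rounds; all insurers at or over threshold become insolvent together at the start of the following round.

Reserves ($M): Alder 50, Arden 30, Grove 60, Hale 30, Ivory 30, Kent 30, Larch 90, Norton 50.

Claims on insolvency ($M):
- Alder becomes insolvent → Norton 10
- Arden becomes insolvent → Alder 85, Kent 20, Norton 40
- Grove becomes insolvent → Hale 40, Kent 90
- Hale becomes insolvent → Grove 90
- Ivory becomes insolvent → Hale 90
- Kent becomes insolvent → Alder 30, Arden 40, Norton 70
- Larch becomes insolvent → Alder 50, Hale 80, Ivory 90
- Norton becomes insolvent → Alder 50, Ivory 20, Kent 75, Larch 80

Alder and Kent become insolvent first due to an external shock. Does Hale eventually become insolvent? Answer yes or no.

no

Round 1 — Alder, Kent become insolvent (initial).
  Arden: +40 → 40 ≥ 30
  Norton: +10+70 → 80 ≥ 50
Round 2 — Arden, Norton become insolvent.
  Ivory: +20 → 20 < 30
  Larch: +80 → 80 < 90
No further insolvencies.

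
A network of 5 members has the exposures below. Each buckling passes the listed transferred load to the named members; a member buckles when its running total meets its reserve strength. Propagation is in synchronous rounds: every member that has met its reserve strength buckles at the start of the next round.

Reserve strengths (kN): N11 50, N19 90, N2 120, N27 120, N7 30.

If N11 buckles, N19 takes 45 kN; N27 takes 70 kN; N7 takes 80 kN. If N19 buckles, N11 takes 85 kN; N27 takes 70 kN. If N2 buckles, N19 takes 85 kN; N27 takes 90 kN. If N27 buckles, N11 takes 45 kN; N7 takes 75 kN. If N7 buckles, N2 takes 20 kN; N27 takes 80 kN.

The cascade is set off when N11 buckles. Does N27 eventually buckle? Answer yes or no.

Round 1 — N11 buckles (initial).
  N19: +45 → 45 < 90
  N27: +70 → 70 < 120
  N7: +80 → 80 ≥ 30
Round 2 — N7 buckles.
  N2: +20 → 20 < 120
  N27: +80 → 150 ≥ 120
Round 3 — N27 buckles.
No further bucklings.

yes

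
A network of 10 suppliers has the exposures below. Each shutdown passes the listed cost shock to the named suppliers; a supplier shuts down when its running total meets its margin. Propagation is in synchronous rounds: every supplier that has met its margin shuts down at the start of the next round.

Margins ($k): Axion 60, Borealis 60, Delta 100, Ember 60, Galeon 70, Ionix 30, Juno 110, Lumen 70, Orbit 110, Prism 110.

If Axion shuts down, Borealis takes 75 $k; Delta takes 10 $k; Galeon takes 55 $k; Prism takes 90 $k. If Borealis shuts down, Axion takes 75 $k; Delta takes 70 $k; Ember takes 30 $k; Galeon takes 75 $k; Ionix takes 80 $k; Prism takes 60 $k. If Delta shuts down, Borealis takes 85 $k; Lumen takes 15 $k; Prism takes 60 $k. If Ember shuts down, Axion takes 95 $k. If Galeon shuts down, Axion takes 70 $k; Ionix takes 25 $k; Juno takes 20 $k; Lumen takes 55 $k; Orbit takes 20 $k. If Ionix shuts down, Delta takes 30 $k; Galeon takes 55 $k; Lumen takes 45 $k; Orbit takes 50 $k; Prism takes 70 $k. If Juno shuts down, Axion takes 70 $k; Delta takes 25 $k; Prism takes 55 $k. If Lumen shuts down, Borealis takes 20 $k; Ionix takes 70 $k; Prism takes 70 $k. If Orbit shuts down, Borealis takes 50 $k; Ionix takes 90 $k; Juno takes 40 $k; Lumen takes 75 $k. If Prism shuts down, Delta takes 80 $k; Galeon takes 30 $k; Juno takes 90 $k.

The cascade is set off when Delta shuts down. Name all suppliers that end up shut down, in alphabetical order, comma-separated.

Axion, Borealis, Delta, Galeon, Ionix, Juno, Lumen, Prism

Round 1 — Delta shuts down (initial).
  Borealis: +85 → 85 ≥ 60
  Lumen: +15 → 15 < 70
  Prism: +60 → 60 < 110
Round 2 — Borealis shuts down.
  Axion: +75 → 75 ≥ 60
  Ember: +30 → 30 < 60
  Galeon: +75 → 75 ≥ 70
  Ionix: +80 → 80 ≥ 30
  Prism: +60 → 120 ≥ 110
Round 3 — Axion, Galeon, Ionix, Prism shut down.
  Juno: +20+90 → 110 ≥ 110
  Lumen: +55+45 → 115 ≥ 70
  Orbit: +20+50 → 70 < 110
Round 4 — Juno, Lumen shut down.
No further shutdowns.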